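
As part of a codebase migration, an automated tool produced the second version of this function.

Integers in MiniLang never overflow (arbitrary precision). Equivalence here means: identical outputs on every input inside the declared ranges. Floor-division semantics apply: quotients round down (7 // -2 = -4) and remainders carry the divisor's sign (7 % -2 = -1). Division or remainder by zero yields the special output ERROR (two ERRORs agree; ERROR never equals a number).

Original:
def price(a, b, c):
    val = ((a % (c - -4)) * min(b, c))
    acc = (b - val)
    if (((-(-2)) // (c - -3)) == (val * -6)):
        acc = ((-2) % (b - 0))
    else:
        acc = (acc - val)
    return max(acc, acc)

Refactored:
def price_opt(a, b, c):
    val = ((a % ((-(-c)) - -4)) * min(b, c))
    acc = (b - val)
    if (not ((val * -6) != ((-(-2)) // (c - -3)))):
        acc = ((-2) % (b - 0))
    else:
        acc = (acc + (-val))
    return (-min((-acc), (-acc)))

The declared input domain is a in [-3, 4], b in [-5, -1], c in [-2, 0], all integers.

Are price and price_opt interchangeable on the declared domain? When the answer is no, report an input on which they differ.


The two versions differ — the changes include boolean connective usage differs; comparison usage differs; arithmetic usage differs; min/max/abs usage differs.
As a probe, take a=0, b=-3, c=-2: price runs val := 0 | acc := -3 | (((-(-2)) // (c - -3)) == (val * -6)): false | acc := -3 | result -3; price_opt runs val := 0 | acc := -3 | (not ((val * -6) != ((-(-2)) // (c - -3)))): false | acc := -3 | result -3; both end at -3.
Across all 120 domain points the two functions coincide.
verdict: equivalent


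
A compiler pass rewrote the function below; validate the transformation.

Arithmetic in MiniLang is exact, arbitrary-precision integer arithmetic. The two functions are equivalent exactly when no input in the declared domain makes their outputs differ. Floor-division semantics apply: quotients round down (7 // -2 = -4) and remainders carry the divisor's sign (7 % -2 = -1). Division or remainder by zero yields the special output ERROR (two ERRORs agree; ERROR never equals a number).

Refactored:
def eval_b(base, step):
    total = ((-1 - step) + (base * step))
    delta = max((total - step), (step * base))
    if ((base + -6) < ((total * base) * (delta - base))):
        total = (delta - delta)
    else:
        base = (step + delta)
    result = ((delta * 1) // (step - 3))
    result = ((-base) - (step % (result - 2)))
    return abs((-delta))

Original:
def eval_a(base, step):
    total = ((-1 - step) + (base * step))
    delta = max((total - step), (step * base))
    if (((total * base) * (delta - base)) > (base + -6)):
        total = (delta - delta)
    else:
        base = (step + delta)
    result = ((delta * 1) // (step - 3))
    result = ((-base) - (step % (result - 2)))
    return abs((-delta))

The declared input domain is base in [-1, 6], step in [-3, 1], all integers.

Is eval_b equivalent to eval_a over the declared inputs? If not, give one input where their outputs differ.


Behavior is preserved: although comparison usage differs, the outputs never diverge.
As a probe, take base=4, step=-3: eval_a runs total becomes -10; next delta becomes -7; next (((total * base) * (delta - base)) > (base + -6)) evaluates to true; next total becomes 0; next result becomes 1; next result becomes -4; next final value 7; eval_b runs total becomes -10; next delta becomes -7; next ((base + -6) < ((total * base) * (delta - base))) evaluates to true; next total becomes 0; next result becomes 1; next result becomes -4; next final value 7; both end at 7.
Checked all 40 inputs in the declared domain: the outputs agree on every one.
verdict: equivalent


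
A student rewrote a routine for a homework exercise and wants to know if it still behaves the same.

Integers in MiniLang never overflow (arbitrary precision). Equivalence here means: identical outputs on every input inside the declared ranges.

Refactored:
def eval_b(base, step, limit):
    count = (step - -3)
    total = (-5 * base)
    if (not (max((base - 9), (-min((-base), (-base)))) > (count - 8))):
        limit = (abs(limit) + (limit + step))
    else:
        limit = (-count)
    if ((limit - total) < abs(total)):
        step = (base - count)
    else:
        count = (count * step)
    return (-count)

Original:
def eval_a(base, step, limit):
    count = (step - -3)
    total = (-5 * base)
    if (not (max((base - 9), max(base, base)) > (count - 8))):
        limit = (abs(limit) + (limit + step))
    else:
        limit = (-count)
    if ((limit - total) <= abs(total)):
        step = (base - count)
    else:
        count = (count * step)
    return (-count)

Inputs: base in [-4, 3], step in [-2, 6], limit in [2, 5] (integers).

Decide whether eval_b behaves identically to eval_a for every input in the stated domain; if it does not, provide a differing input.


Consider the input base=-1, step=4, limit=3.
eval_a: count := 7 | total := 5 | (not (max((base - 9), max(base, base)) > (count - 8))): true | limit := 10 | ((limit - total) <= abs(total)): true | step := -8 | result -7
eval_b: count := 7 | total := 5 | (not (max((base - 9), (-min((-base), (-base)))) > (count - 8))): true | limit := 10 | ((limit - total) < abs(total)): false | count := 28 | result -28
-7 against -28: the behavior changed.
verdict: not equivalent; witness: base=-1, step=4, limit=3


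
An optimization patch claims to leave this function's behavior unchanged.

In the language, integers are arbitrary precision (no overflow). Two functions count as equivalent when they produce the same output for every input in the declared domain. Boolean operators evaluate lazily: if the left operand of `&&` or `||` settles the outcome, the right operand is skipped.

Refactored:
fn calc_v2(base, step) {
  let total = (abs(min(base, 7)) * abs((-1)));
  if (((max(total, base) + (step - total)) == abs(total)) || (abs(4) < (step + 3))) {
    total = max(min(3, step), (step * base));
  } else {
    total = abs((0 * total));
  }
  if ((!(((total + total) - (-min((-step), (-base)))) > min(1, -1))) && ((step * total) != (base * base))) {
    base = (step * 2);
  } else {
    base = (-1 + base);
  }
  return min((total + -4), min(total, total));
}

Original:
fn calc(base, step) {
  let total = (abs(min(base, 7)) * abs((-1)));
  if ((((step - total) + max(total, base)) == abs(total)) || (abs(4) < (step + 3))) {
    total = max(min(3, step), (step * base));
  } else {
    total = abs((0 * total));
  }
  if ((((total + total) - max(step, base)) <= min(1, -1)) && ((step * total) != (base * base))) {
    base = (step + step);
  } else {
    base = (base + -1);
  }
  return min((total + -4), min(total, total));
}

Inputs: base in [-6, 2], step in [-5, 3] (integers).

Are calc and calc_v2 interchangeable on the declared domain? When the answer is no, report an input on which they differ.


The two versions differ — the changes include arithmetic usage differs, boolean connective usage differs, comparison usage differs, constant usage differs, min/max/abs usage differs.
One worked example (base=2, step=0) — calc: total=2, then ((((step - total) + max(total, base)) == abs(total)) || (abs(4) < (step + 3))) is false, then total=0, then ((((total + total) - max(step, base)) <= min(1, -1)) && ((step * total) != (base * base))) is true, then base=0, then returns -4; calc_v2: total=2, then (((max(total, base) + (step - total)) == abs(total)) || (abs(4) < (step + 3))) is false, then total=0, then ((!(((total + total) - (-min((-step), (-base)))) > min(1, -1))) && ((step * total) != (base * base))) is true, then base=0, then returns -4; agreement on -4.
Across all 81 domain points the two functions coincide.
verdict: equivalent


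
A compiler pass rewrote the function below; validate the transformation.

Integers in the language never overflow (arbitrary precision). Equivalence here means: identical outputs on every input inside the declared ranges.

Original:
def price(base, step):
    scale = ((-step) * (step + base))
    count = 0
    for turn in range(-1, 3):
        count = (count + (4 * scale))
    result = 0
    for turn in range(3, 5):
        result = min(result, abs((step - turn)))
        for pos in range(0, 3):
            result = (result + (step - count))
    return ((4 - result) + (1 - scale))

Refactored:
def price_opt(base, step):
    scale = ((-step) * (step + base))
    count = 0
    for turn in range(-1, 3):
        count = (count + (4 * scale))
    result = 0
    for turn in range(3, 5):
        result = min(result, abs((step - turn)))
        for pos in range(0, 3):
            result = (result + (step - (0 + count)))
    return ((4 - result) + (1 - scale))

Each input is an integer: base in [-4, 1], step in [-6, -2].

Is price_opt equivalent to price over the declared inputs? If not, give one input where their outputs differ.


Although arithmetic usage differs; constant usage differs, 30/30 inputs agree.
verdict: equivalent


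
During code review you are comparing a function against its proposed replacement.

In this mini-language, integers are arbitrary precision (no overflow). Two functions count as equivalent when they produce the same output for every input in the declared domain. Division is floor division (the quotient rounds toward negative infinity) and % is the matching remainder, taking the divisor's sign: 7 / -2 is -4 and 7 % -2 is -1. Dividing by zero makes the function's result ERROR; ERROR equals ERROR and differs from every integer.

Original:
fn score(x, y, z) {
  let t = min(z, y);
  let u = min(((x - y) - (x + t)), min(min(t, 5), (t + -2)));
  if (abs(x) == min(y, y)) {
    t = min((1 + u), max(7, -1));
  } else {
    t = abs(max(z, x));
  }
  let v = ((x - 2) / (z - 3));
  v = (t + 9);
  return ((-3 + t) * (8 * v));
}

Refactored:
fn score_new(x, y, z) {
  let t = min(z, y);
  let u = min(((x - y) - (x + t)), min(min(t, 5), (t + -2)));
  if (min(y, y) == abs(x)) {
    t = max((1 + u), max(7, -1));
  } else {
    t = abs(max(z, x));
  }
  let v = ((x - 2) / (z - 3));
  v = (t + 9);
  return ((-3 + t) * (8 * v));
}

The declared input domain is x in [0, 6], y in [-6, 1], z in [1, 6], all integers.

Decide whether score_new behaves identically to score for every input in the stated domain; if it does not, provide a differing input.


Take x=0, y=0, z=1.
score: t becomes 0; next u becomes -2; next (abs(x) == min(y, y)) evaluates to true; next t becomes -1; next v becomes 1; next v becomes 8; next final value -256
score_new: t becomes 0; next u becomes -2; next (min(y, y) == abs(x)) evaluates to true; next t becomes 7; next v becomes 1; next v becomes 16; next final value 512
-256 against 512: the behavior changed.
verdict: not equivalent; witness: x=0, y=0, z=1


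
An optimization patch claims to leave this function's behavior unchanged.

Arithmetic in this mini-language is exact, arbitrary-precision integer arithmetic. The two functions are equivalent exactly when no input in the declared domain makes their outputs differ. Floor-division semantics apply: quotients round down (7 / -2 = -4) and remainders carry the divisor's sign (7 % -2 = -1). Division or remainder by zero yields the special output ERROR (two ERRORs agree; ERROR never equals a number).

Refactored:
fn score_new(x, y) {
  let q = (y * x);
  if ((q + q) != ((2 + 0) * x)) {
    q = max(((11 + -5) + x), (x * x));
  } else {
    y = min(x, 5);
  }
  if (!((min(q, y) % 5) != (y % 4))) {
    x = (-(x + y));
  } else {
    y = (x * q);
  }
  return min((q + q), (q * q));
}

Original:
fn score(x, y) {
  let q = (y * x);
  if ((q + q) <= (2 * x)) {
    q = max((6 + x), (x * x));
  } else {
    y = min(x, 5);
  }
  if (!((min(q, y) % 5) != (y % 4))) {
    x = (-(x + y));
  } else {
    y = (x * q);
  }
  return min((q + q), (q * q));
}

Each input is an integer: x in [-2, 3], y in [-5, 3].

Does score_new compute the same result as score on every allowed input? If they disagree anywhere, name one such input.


The rewrite breaks on x=-2, y=-5, where the results are 20 and 8.
score: q=10, then ((q + q) <= (2 * x)) is false, then y=-2, then (!((min(q, y) % 5) != (y % 4))) is false, then y=-20, then returns 20
score_new: q=10, then ((q + q) != ((2 + 0) * x)) is true, then q=4, then (!((min(q, y) % 5) != (y % 4))) is false, then y=-8, then returns 8
verdict: not equivalent; witness: x=-2, y=-5


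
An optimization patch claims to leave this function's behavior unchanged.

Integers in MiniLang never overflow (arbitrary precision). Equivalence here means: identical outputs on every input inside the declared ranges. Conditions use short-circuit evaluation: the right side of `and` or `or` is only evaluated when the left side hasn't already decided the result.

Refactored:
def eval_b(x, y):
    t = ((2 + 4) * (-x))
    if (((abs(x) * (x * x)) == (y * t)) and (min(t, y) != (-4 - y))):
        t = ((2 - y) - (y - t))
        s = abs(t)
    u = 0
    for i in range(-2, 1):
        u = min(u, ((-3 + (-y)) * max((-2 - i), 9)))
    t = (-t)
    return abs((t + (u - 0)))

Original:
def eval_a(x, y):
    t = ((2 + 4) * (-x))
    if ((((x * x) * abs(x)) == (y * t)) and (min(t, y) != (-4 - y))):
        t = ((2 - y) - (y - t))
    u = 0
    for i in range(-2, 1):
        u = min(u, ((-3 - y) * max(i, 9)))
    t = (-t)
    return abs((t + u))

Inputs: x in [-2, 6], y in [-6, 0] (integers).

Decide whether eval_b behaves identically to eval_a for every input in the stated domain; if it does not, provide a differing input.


The two versions differ — the changes include min/max/abs usage differs, and arithmetic usage differs, and statement counts differ, and local variable names differ, and constant usage differs.
One worked example (x=0, y=0) — eval_a: t becomes 0; next ((((x * x) * abs(x)) == (y * t)) and (min(t, y) != (-4 - y))) evaluates to true; next t becomes 2; next u becomes 0; next at i=-2:; next u becomes -27; next at i=-1:; next u becomes -27; next at i=0:; next u becomes -27; next t becomes -2; next final value 29; eval_b: t becomes 0; next (((abs(x) * (x * x)) == (y * t)) and (min(t, y) != (-4 - y))) evaluates to true; next t becomes 2; next s becomes 2; next u becomes 0; next at i=-2:; next u becomes -27; next at i=-1:; next u becomes -27; next at i=0:; next u becomes -27; next t becomes -2; next final value 29; agreement on 29.
An exhaustive pass over the 63 declared inputs shows identical outputs.
verdict: equivalent


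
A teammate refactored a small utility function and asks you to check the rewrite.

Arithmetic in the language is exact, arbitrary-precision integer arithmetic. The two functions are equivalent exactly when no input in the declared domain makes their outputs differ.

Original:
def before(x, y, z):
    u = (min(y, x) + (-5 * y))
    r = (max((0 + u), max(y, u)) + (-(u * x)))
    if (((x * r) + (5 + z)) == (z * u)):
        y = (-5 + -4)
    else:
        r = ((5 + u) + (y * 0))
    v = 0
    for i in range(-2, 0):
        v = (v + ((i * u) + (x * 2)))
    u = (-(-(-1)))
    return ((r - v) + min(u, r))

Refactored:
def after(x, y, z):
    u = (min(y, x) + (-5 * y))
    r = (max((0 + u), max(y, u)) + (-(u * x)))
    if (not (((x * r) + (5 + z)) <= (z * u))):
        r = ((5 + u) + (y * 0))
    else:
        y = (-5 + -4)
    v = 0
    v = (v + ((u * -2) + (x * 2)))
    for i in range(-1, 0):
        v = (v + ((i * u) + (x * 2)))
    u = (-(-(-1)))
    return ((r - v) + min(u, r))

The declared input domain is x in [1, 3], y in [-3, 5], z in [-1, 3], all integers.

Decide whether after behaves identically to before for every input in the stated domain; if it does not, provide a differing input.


At x=1, y=-3, z=1: before gives 48, after gives 31.
verdict: not equivalent; witness: x=1, y=-3, z=1


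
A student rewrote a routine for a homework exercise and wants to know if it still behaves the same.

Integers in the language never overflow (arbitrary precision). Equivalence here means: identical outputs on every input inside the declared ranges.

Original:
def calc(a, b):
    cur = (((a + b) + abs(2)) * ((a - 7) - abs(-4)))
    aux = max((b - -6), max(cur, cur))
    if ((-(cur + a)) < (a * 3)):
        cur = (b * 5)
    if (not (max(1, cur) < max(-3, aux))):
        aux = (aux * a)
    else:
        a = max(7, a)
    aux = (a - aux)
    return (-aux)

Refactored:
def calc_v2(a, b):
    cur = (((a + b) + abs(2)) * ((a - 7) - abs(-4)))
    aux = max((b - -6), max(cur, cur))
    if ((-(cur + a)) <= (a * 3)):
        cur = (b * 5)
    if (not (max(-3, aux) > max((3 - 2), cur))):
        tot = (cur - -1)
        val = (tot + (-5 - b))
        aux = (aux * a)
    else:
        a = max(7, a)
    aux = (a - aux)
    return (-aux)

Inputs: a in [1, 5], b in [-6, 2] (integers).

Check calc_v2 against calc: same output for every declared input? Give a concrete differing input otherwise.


Equivalent. Although `((-(cur + a)) < (a * 3))` became `((-(cur + a)) <= (a * 3))`, no input in the stated domain can expose it.
Across all 45 domain points the two functions coincide.
One worked example (a=5, b=-1) — calc: cur := -36 | aux := 5 | ((-(cur + a)) < (a * 3)): false | (not (max(1, cur) < max(-3, aux))): false | a := 7 | aux := 2 | result -2; calc_v2: cur := -36 | aux := 5 | ((-(cur + a)) <= (a * 3)): false | (not (max(-3, aux) > max((3 - 2), cur))): false | a := 7 | aux := 2 | result -2; agreement on -2.
verdict: equivalent


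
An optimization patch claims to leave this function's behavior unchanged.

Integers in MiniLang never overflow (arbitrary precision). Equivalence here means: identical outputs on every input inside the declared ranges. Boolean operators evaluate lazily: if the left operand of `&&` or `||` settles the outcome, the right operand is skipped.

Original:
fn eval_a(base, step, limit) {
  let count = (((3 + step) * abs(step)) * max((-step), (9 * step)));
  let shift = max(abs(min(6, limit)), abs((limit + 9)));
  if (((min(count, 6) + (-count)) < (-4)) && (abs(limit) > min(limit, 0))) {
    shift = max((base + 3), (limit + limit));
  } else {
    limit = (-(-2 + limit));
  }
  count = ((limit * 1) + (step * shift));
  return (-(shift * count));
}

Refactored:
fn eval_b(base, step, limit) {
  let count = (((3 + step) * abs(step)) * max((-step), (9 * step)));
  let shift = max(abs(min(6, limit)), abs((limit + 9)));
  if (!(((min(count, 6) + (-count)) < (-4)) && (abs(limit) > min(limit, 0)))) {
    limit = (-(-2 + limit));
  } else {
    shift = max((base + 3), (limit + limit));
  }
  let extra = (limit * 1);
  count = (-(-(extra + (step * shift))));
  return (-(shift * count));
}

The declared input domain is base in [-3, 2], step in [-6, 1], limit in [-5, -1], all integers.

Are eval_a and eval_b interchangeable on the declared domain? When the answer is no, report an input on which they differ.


The two versions differ — the changes include boolean connective usage differs, and statement counts differ, and local variable names differ.
One worked example (base=-2, step=0, limit=-3) — eval_a: count=0, then shift=6, then (((min(count, 6) + (-count)) < (-4)) && (abs(limit) > min(limit, 0))) is false, then limit=5, then count=5, then returns -30; eval_b: count=0, then shift=6, then (!(((min(count, 6) + (-count)) < (-4)) && (abs(limit) > min(limit, 0)))) is true, then limit=5, then extra=5, then count=5, then returns -30; agreement on -30.
Across all 240 domain points the two functions coincide.
verdict: equivalent


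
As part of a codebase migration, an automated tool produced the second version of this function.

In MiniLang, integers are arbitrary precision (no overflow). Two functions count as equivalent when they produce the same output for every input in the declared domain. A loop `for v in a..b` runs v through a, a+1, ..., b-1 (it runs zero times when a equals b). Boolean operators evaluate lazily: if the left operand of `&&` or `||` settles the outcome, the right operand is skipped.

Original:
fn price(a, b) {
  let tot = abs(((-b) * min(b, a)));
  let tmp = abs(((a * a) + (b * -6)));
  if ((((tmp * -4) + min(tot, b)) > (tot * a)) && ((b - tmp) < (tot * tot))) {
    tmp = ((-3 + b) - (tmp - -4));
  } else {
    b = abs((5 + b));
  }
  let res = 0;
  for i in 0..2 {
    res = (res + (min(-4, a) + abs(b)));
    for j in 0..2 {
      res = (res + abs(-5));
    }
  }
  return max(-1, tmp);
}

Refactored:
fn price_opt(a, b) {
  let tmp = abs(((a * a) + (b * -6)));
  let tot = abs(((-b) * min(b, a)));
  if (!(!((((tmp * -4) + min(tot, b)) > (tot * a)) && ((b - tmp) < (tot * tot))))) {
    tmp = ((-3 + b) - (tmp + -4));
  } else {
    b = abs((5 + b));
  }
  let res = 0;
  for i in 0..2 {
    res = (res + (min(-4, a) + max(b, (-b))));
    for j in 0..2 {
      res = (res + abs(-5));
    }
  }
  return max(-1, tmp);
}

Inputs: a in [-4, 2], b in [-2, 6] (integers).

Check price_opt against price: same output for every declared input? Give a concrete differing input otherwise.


Evaluate both at a=-4, b=3.
price: tot = 12; tmp = 2; ((((tmp * -4) + min(tot, b)) > (tot * a)) && ((b - tmp) < (tot * tot))) -> true; tmp = -6; res = 0; [i=0]; res = -1; [j=0]; res = 4; [j=1]; res = 9; [i=1]; res = 8; [j=0]; res = 13; [j=1]; res = 18; return -1
price_opt: tmp = 2; tot = 12; (!(!((((tmp * -4) + min(tot, b)) > (tot * a)) && ((b - tmp) < (tot * tot))))) -> true; tmp = 2; res = 0; [i=0]; res = -1; [j=0]; res = 4; [j=1]; res = 9; [i=1]; res = 8; [j=0]; res = 13; [j=1]; res = 18; return 2
-1 against 2: the behavior changed.
verdict: not equivalent; witness: a=-4, b=3


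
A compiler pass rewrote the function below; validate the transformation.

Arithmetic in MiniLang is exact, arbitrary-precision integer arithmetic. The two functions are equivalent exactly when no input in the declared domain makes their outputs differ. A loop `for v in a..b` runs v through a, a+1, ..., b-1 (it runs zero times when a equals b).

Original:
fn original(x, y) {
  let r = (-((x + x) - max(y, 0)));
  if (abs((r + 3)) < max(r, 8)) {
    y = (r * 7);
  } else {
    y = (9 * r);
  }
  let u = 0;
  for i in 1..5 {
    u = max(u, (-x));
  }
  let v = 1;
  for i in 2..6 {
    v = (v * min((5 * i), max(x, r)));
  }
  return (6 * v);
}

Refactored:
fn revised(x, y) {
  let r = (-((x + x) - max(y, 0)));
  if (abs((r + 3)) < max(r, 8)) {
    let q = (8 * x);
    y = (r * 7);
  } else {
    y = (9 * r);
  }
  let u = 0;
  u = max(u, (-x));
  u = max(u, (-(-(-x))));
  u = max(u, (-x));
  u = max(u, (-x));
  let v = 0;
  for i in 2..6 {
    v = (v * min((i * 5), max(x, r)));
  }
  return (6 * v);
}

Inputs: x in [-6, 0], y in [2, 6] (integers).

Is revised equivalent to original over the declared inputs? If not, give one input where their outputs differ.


Try x=-6, y=2.
original: r = 14; (abs((r + 3)) < max(r, 8)) -> false; y = 126; u = 0; [i=1]; u = 6; [i=2]; u = 6; [i=3]; u = 6; [i=4]; u = 6; v = 1; [i=2]; v = 10; [i=3]; v = 140; [i=4]; v = 1960; [i=5]; v = 27440; return 164640
revised: r = 14; (abs((r + 3)) < max(r, 8)) -> false; y = 126; u = 0; u = 6; u = 6; u = 6; u = 6; v = 0; [i=2]; v = 0; [i=3]; v = 0; [i=4]; v = 0; [i=5]; v = 0; return 0
164640 vs 0 — the two versions disagree here.
verdict: not equivalent; witness: x=-6, y=2


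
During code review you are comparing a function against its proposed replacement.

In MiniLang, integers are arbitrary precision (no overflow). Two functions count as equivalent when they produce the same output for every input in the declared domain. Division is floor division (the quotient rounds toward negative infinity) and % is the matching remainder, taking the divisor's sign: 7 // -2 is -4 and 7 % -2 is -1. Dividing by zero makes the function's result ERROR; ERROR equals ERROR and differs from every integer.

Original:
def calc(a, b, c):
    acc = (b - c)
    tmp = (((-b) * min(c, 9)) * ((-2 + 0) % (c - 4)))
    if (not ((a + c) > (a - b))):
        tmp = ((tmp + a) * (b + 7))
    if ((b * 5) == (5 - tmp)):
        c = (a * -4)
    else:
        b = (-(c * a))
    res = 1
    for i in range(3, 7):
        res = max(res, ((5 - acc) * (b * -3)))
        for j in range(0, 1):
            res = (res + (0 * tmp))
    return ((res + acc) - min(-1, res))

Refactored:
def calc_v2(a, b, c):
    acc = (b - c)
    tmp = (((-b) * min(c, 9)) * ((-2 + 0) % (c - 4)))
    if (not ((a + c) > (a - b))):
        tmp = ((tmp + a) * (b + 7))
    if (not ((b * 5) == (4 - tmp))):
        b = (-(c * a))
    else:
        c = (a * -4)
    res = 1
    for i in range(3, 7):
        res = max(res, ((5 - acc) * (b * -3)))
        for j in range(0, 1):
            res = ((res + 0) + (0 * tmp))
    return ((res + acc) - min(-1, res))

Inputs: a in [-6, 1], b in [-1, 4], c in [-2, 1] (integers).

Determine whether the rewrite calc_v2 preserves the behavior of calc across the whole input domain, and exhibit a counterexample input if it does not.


Take a=-6, b=4, c=-2.
calc: acc becomes 6; next tmp becomes -16; next (not ((a + c) > (a - b))) evaluates to false; next ((b * 5) == (5 - tmp)) evaluates to false; next b becomes -12; next res becomes 1; next at i=3:; next res becomes 1; next at j=0:; next res becomes 1; next at i=4:; next res becomes 1; next at j=0:; next res becomes 1; next at i=5:; next res becomes 1; next at j=0:; next res becomes 1; next at i=6:; next res becomes 1; next at j=0:; next res becomes 1; next final value 8
calc_v2: acc becomes 6; next tmp becomes -16; next (not ((a + c) > (a - b))) evaluates to false; next (not ((b * 5) == (4 - tmp))) evaluates to false; next c becomes 24; next res becomes 1; next at i=3:; next res becomes 12; next at j=0:; next res becomes 12; next at i=4:; next res becomes 12; next at j=0:; next res becomes 12; next at i=5:; next res becomes 12; next at j=0:; next res becomes 12; next at i=6:; next res becomes 12; next at j=0:; next res becomes 12; next final value 19
8 against 19: the behavior changed.
verdict: not equivalent; witness: a=-6, b=4, c=-2


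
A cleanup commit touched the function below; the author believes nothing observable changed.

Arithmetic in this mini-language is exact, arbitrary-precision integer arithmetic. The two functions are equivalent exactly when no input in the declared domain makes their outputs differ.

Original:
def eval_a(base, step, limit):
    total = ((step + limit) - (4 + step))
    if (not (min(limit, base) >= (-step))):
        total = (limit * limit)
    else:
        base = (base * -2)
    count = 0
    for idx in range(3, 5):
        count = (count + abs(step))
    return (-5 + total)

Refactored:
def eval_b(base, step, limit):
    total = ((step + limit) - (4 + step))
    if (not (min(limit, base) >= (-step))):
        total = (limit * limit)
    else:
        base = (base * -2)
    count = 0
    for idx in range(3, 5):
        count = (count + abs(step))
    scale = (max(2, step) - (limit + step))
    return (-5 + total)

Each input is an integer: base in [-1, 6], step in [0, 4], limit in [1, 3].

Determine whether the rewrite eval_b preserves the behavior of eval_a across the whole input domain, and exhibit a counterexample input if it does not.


Equivalent — the differences include constant usage differs, and statement counts differ, and arithmetic usage differs, and min/max/abs usage differs, and local variable names differ, yet no declared input distinguishes the two.
Spot check at base=-1, step=4, limit=1 — eval_a: total=-3, then (not (min(limit, base) >= (-step))) is false, then base=2, then count=0, then (idx=3), then count=4, then (idx=4), then count=8, then returns -8. eval_b: total=-3, then (not (min(limit, base) >= (-step))) is false, then base=2, then count=0, then (idx=3), then count=4, then (idx=4), then count=8, then scale=-1, then returns -8. Both give -8.
Across all 120 domain points the two functions coincide.
verdict: equivalent


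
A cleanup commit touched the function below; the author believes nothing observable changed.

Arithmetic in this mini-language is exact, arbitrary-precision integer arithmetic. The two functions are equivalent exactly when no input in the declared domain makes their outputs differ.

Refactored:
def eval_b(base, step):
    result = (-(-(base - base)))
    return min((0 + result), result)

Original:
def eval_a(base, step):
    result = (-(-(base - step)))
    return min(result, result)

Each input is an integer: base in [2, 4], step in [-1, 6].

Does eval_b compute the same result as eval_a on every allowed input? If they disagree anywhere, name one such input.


Take base=2, step=-1.
eval_a: result becomes 3; next final value 3
eval_b: result becomes 0; next final value 0
3 against 0: the behavior changed.
verdict: not equivalent; witness: base=2, step=-1


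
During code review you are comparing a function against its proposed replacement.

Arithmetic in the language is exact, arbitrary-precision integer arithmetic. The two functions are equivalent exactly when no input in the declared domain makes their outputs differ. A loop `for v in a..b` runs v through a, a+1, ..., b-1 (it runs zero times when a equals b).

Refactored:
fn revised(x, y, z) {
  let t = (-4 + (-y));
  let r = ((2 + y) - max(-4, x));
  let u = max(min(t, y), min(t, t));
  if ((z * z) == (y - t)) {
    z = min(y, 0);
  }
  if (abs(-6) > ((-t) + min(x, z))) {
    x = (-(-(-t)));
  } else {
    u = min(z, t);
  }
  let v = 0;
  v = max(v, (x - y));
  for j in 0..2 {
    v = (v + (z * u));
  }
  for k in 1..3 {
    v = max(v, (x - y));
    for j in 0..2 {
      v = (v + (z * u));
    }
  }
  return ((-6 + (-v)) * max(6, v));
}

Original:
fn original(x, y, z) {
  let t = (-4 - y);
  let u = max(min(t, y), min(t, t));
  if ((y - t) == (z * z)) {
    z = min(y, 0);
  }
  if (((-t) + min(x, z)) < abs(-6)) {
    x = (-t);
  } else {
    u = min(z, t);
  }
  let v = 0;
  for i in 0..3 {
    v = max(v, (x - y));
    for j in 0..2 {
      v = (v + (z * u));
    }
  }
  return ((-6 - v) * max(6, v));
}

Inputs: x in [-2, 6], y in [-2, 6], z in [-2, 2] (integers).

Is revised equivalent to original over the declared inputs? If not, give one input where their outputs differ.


Equivalent — the differences include constant usage differs; also comparison usage differs; also statement counts differ; also arithmetic usage differs; also min/max/abs usage differs; also local variable names differ; also loop structure differs, yet no declared input distinguishes the two.
As a probe, take x=2, y=0, z=-1: original runs t becomes -4; next u becomes -4; next ((y - t) == (z * z)) evaluates to false; next (((-t) + min(x, z)) < abs(-6)) evaluates to true; next x becomes 4; next v becomes 0; next at i=0:; next v becomes 4; next at j=0:; next v becomes 8; next at j=1:; next v becomes 12; next at i=1:; next v becomes 12; next at j=0:; next v becomes 16; next at j=1:; next v becomes 20; next at i=2:; next v becomes 20; next at j=0:; next v becomes 24; next at j=1:; next v becomes 28; next final value -952; revised runs t becomes -4; next r becomes 0; next u becomes -4; next ((z * z) == (y - t)) evaluates to false; next (abs(-6) > ((-t) + min(x, z))) evaluates to true; next x becomes 4; next v becomes 0; next v becomes 4; next at j=0:; next v becomes 8; next at j=1:; next v becomes 12; next at k=1:; next v becomes 12; next at j=0:; next v becomes 16; next at j=1:; next v becomes 20; next at k=2:; next v becomes 20; next at j=0:; next v becomes 24; next at j=1:; next v becomes 28; next final value -952; both end at -952.
Every one of the 405 inputs gives matching results.
verdict: equivalent


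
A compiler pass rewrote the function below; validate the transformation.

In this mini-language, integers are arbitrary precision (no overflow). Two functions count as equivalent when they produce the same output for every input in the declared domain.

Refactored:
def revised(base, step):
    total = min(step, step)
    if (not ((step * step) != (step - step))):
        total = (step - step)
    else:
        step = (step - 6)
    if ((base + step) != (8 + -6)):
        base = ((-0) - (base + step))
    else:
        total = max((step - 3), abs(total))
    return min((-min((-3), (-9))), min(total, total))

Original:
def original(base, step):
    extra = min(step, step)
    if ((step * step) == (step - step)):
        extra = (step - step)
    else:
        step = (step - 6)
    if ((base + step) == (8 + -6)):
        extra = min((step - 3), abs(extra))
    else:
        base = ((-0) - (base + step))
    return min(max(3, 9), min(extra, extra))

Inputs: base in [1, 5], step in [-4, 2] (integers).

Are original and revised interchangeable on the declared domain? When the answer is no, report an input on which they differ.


Not equivalent: base=2, step=0 separates them (-3 vs 0).
original: extra=0, then ((step * step) == (step - step)) is true, then extra=0, then ((base + step) == (8 + -6)) is true, then extra=-3, then returns -3
revised: total=0, then (not ((step * step) != (step - step))) is true, then total=0, then ((base + step) != (8 + -6)) is false, then total=0, then returns 0
verdict: not equivalent; witness: base=2, step=0


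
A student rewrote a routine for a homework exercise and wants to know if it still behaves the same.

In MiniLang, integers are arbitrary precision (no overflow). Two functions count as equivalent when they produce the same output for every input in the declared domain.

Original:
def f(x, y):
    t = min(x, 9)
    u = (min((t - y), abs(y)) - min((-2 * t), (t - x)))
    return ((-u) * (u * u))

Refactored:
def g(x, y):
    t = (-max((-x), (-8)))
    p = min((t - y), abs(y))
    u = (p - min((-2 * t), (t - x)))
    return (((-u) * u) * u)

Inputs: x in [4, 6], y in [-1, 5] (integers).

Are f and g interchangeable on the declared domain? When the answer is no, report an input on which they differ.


Although `9` became `8`, no input in the stated domain can expose it.
Tracing x=5, y=-1: f: t becomes 5; next u becomes 11; next final value -1331 | g: t becomes 5; next p becomes 1; next u becomes 11; next final value -1331 — matching result -1331.
Checked all 21 inputs in the declared domain: the outputs agree on every one.
verdict: equivalent


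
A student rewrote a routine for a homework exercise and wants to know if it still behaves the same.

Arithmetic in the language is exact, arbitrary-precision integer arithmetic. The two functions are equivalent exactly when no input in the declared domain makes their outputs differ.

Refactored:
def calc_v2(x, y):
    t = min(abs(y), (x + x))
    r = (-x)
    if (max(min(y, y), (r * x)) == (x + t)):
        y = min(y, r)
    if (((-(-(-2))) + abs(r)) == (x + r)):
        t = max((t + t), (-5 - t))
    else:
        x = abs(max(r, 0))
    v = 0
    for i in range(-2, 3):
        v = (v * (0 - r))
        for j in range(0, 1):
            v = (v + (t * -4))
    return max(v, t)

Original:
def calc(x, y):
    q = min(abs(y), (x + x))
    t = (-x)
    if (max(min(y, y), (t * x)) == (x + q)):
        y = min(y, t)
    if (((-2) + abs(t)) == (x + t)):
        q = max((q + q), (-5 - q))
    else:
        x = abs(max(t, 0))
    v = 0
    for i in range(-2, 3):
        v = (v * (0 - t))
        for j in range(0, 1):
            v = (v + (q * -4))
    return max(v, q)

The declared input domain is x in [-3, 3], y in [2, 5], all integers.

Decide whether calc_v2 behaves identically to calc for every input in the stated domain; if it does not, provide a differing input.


Differences: local variable names differ — yet all 28 inputs agree.
verdict: equivalent


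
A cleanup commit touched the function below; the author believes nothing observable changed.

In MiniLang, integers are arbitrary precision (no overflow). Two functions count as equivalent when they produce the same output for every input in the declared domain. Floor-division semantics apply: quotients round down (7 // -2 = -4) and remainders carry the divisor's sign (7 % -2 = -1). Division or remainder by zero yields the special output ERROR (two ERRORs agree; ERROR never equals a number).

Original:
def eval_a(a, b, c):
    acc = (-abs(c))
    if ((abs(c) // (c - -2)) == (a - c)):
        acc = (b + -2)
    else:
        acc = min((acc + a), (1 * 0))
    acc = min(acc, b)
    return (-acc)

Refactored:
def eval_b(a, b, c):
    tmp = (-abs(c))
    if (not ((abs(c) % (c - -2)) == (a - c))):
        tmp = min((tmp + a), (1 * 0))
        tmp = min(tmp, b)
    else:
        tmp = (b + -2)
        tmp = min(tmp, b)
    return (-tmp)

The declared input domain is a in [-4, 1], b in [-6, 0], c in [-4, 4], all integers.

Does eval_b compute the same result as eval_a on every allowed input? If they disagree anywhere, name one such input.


Take a=-4, b=-5, c=-4.
eval_a: acc=-4, then ((abs(c) // (c - -2)) == (a - c)) is false, then acc=-8, then acc=-8, then returns 8
eval_b: tmp=-4, then (not ((abs(c) % (c - -2)) == (a - c))) is false, then tmp=-7, then tmp=-7, then returns 7
8 vs 7 — the two versions disagree here.
verdict: not equivalent; witness: a=-4, b=-5, c=-4


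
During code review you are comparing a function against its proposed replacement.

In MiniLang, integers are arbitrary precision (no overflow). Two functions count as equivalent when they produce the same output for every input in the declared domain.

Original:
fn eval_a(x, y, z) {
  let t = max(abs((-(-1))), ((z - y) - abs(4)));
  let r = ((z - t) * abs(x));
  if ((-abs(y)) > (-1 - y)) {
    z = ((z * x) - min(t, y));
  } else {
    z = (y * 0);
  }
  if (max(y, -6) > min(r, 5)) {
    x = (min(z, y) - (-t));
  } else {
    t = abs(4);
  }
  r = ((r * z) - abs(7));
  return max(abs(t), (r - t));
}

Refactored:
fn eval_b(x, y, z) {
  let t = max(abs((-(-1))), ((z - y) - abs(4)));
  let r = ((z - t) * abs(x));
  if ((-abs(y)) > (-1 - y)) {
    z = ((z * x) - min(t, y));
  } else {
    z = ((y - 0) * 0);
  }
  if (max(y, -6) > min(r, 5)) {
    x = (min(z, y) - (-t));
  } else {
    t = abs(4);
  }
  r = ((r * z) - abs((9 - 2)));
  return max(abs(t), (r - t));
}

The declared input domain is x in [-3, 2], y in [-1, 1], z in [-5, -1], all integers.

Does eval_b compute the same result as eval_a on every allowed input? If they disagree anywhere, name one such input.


Comparing the listings, the differences include: arithmetic usage differs; also constant usage differs.
Tracing x=-3, y=1, z=-5: eval_a: t = 1; r = -18; ((-abs(y)) > (-1 - y)) -> true; z = 14; (max(y, -6) > min(r, 5)) -> true; x = 2; r = -259; return 1 | eval_b: t = 1; r = -18; ((-abs(y)) > (-1 - y)) -> true; z = 14; (max(y, -6) > min(r, 5)) -> true; x = 2; r = -259; return 1 — matching result 1.
An exhaustive pass over the 90 declared inputs shows identical outputs.
verdict: equivalent


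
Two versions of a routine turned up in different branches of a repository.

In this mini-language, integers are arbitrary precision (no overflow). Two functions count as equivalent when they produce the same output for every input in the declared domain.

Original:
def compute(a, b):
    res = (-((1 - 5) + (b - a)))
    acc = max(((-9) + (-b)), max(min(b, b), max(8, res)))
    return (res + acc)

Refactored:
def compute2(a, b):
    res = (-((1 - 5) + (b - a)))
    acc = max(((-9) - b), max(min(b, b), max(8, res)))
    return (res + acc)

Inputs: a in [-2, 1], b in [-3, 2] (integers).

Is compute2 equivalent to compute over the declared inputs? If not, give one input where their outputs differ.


The two versions differ — the changes include arithmetic usage differs.
One worked example (a=1, b=-3) — compute: res := 8 | acc := 8 | result 16; compute2: res := 8 | acc := 8 | result 16; agreement on 16.
Across all 24 domain points the two functions coincide.
verdict: equivalent


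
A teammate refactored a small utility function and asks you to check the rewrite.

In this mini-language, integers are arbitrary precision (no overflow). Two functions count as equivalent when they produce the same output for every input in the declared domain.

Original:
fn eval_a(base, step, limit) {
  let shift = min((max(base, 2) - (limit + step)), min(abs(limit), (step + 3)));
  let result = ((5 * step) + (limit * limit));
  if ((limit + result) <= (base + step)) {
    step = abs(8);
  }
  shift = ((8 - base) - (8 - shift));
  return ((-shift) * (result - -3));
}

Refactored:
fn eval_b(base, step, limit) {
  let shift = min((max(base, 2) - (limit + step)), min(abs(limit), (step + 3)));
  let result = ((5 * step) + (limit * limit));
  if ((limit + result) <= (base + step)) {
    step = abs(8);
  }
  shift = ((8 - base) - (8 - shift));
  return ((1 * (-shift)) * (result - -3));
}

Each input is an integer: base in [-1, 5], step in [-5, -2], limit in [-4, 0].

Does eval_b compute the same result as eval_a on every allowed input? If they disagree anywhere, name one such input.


Comparing the listings, the differences include: arithmetic usage differs; also constant usage differs.
As a probe, take base=5, step=-5, limit=-4: eval_a runs shift = -2; result = -9; ((limit + result) <= (base + step)) -> true; step = 8; shift = -7; return -42; eval_b runs shift = -2; result = -9; ((limit + result) <= (base + step)) -> true; step = 8; shift = -7; return -42; both end at -42.
Across all 140 domain points the two functions coincide.
verdict: equivalent
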